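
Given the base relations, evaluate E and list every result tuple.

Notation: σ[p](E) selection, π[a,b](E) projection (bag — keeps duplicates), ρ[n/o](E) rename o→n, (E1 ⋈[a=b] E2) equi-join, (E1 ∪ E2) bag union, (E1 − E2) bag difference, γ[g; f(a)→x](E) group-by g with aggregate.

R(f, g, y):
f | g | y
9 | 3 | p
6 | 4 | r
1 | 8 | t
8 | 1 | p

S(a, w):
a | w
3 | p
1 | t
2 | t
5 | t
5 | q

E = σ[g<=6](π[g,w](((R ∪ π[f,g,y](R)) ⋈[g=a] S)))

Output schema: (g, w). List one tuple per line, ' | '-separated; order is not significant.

Stepwise |·|:
  R → 4
  R → 4
  π[f,g,y](R) → 4
  (R ∪ π[f,g,y](R)) → 8
  S → 5
  ((R ∪ π[f,g,y](R)) ⋈[g=a] S) → 4
  π[g,w](((R ∪ π[f,g,y](R)) ⋈[g=a] S)) → 4
  σ[g<=6](π[g,w](((R ∪ π[f,g,y](R)) ⋈[g=a] S))) → 4

== RESULT ==
g | w
1 | t
1 | t
3 | p
3 | p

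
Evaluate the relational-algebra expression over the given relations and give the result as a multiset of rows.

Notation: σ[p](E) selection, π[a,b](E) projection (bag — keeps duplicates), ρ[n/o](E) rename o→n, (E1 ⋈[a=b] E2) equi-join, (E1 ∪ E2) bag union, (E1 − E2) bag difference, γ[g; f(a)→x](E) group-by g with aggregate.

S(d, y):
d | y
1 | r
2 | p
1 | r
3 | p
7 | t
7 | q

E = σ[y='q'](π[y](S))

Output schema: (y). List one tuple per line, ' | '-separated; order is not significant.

Subexpression sizes:
  S → 6
  π[y](S) → 6
  σ[y='q'](π[y](S)) → 1

== RESULT ==
y
q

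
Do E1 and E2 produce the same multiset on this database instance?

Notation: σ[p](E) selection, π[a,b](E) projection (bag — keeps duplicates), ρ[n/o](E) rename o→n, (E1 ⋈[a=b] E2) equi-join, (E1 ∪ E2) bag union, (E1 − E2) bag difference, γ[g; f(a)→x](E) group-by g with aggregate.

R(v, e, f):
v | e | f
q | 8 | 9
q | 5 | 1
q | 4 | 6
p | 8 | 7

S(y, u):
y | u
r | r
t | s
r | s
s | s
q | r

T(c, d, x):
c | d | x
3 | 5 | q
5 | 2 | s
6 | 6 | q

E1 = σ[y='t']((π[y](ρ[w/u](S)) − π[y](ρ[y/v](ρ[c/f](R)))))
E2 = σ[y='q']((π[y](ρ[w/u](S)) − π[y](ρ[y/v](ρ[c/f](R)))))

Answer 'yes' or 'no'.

E1 subexpression sizes:
  S → 5
  ρ[w/u](S) → 5
  π[y](ρ[w/u](S)) → 5
  R → 4
  ρ[c/f](R) → 4
  ρ[y/v](ρ[c/f](R)) → 4
  π[y](ρ[y/v](ρ[c/f](R))) → 4
  (π[y](ρ[w/u](S)) − π[y](ρ[y/v](ρ[c/f](R)))) → 4
  σ[y='t']((π[y](ρ[w/u](S)) − π[y](ρ[y/v](ρ[c/f](R))))) → 1
E2 subexpression sizes:
  S → 5
  ρ[w/u](S) → 5
  π[y](ρ[w/u](S)) → 5
  R → 4
  ρ[c/f](R) → 4
  ρ[y/v](ρ[c/f](R)) → 4
  π[y](ρ[y/v](ρ[c/f](R))) → 4
  (π[y](ρ[w/u](S)) − π[y](ρ[y/v](ρ[c/f](R)))) → 4
  σ[y='q']((π[y](ρ[w/u](S)) − π[y](ρ[y/v](ρ[c/f](R))))) → 0

E1 result:
y
t
E2 result:
y
(0 rows)
Witness: ('t',) appears 1× in E1 but 0× in E2.

no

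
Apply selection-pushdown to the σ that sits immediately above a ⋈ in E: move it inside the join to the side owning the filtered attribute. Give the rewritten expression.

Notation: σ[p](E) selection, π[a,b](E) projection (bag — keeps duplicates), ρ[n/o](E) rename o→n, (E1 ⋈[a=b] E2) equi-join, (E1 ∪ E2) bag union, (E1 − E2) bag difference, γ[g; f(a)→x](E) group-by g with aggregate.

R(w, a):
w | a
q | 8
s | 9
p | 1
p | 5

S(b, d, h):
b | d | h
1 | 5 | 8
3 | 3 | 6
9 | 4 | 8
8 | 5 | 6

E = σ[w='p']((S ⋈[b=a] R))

σ filters on w, owned by the right side.
E' = (S ⋈[b=a] σ[w='p'](R))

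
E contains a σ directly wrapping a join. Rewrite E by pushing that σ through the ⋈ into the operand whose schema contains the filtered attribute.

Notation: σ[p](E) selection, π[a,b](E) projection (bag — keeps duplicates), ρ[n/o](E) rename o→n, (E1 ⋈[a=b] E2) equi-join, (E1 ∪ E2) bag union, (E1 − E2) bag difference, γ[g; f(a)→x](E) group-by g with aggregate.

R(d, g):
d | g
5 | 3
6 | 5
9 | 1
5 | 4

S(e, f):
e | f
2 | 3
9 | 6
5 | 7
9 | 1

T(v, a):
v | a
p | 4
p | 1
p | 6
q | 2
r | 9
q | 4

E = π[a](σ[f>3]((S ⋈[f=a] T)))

σ filters on f, owned by the left side.
E' = π[a]((σ[f>3](S) ⋈[f=a] T))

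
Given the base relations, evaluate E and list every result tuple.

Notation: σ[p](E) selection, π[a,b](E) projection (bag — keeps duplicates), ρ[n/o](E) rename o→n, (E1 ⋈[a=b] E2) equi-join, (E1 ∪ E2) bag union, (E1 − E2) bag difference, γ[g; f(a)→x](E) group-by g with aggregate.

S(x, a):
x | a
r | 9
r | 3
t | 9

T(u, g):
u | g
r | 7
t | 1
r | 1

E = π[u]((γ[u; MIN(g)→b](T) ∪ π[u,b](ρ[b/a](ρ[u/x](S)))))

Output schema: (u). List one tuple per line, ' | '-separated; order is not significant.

Per-node cardinality:
  T → 3
  γ[u; MIN(g)→b](T) → 2
  S → 3
  ρ[u/x](S) → 3
  ρ[b/a](ρ[u/x](S)) → 3
  π[u,b](ρ[b/a](ρ[u/x](S))) → 3
  (γ[u; MIN(g)→b](T) ∪ π[u,b](ρ[b/a](ρ[u/x](S)))) → 5
  π[u]((γ[u; MIN(g)→b](T) ∪ π[u,b](ρ[b/a](ρ[u/x](S))))) → 5

== RESULT ==
u
r
r
r
t
t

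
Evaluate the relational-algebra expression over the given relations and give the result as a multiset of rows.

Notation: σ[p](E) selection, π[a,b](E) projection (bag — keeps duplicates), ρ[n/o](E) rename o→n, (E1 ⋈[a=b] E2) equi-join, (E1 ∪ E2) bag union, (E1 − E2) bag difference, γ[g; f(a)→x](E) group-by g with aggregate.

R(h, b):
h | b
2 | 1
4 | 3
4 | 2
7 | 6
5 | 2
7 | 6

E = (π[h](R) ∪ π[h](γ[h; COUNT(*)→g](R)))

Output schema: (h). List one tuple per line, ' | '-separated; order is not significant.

Stepwise |·|:
  R → 6
  π[h](R) → 6
  R → 6
  γ[h; COUNT(*)→g](R) → 4
  π[h](γ[h; COUNT(*)→g](R)) → 4
  (π[h](R) ∪ π[h](γ[h; COUNT(*)→g](R))) → 10

== RESULT ==
h
2
2
4
4
4
5
5
7
7
7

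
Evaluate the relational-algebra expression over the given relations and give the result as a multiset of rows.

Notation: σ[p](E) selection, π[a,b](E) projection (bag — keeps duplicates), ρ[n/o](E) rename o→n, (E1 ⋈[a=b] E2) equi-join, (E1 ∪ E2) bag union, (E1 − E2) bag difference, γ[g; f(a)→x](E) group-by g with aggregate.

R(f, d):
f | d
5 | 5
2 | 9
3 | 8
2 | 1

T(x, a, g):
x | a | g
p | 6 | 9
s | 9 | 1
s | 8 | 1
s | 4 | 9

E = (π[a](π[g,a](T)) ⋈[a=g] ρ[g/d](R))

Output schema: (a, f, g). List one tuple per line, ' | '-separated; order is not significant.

Subexpression sizes:
  T → 4
  π[g,a](T) → 4
  π[a](π[g,a](T)) → 4
  R → 4
  ρ[g/d](R) → 4
  (π[a](π[g,a](T)) ⋈[a=g] ρ[g/d](R)) → 2

== RESULT ==
a | f | g
8 | 3 | 8
9 | 2 | 9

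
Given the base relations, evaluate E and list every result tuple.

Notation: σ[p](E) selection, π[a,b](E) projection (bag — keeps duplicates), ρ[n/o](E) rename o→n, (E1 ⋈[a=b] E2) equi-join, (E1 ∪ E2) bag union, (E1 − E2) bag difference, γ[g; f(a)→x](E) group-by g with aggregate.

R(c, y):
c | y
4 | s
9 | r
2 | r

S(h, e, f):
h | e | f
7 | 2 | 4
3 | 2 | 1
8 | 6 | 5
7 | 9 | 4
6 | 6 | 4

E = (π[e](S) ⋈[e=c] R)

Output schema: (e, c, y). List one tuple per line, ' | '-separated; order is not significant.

Subexpression sizes:
  S → 5
  π[e](S) → 5
  R → 3
  (π[e](S) ⋈[e=c] R) → 3

== RESULT ==
e | c | y
2 | 2 | r
2 | 2 | r
9 | 9 | r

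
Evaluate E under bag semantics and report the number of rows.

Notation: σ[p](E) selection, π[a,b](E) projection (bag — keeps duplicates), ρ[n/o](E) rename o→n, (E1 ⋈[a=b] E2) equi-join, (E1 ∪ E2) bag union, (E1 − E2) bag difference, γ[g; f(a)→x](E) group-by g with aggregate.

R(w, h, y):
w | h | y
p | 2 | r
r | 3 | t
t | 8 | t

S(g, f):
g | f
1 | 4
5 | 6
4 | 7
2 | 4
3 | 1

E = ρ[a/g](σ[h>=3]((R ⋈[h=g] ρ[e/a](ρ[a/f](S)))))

Subexpression sizes:
  R → 3
  S → 5
  ρ[a/f](S) → 5
  ρ[e/a](ρ[a/f](S)) → 5
  (R ⋈[h=g] ρ[e/a](ρ[a/f](S))) → 2
  σ[h>=3]((R ⋈[h=g] ρ[e/a](ρ[a/f](S)))) → 1
  ρ[a/g](σ[h>=3]((R ⋈[h=g] ρ[e/a](ρ[a/f](S))))) → 1

|E| = 1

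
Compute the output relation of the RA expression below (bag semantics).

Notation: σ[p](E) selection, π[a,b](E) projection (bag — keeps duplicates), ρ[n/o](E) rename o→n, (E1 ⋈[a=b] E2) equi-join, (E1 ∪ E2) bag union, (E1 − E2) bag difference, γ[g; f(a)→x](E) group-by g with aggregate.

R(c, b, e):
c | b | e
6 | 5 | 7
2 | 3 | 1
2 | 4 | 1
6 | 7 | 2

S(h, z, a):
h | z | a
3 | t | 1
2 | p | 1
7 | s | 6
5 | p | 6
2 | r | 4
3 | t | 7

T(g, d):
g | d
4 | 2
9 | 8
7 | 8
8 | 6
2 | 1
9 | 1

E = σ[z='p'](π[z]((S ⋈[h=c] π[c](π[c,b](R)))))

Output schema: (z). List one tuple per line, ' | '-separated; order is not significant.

Subexpression sizes:
  S → 6
  R → 4
  π[c,b](R) → 4
  π[c](π[c,b](R)) → 4
  (S ⋈[h=c] π[c](π[c,b](R))) → 4
  π[z]((S ⋈[h=c] π[c](π[c,b](R)))) → 4
  σ[z='p'](π[z]((S ⋈[h=c] π[c](π[c,b](R))))) → 2

== RESULT ==
z
p
p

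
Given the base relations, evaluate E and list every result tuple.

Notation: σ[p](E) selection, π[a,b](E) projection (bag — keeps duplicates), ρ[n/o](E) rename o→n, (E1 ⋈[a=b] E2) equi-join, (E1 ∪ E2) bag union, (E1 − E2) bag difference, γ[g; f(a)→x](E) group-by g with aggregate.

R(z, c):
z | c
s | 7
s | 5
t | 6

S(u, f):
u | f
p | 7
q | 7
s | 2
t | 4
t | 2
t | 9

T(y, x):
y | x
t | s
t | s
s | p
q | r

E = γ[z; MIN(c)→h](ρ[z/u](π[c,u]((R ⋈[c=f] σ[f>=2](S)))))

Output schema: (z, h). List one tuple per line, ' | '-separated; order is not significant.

Stepwise |·|:
  R → 3
  S → 6
  σ[f>=2](S) → 6
  (R ⋈[c=f] σ[f>=2](S)) → 2
  π[c,u]((R ⋈[c=f] σ[f>=2](S))) → 2
  ρ[z/u](π[c,u]((R ⋈[c=f] σ[f>=2](S)))) → 2
  γ[z; MIN(c)→h](ρ[z/u](π[c,u]((R ⋈[c=f] σ[f>=2](S))))) → 2

== RESULT ==
z | h
p | 7
q | 7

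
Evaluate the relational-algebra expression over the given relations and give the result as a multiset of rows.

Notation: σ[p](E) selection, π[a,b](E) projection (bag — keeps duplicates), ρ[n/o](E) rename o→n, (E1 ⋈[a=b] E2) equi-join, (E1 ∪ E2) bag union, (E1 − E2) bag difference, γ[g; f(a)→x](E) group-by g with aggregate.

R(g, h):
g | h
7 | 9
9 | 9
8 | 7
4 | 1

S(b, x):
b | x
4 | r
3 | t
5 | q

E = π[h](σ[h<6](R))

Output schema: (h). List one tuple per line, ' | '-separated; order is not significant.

Row counts bottom-up:
  R → 4
  σ[h<6](R) → 1
  π[h](σ[h<6](R)) → 1

== RESULT ==
h
1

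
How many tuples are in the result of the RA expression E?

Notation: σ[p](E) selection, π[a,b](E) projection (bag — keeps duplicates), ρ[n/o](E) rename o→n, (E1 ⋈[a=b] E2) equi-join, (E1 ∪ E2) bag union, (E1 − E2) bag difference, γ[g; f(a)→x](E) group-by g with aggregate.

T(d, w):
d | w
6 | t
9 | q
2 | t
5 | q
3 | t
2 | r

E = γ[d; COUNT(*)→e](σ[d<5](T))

Stepwise |·|:
  T → 6
  σ[d<5](T) → 3
  γ[d; COUNT(*)→e](σ[d<5](T)) → 2

|E| = 2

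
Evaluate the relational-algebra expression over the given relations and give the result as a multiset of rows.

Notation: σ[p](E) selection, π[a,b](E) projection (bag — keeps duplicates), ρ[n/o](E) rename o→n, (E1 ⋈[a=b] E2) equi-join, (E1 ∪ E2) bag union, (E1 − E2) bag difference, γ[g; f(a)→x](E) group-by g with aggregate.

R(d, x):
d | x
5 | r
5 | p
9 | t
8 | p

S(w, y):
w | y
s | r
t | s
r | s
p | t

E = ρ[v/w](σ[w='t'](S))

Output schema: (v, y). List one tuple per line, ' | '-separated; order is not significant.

Stepwise |·|:
  S → 4
  σ[w='t'](S) → 1
  ρ[v/w](σ[w='t'](S)) → 1

== RESULT ==
v | y
t | s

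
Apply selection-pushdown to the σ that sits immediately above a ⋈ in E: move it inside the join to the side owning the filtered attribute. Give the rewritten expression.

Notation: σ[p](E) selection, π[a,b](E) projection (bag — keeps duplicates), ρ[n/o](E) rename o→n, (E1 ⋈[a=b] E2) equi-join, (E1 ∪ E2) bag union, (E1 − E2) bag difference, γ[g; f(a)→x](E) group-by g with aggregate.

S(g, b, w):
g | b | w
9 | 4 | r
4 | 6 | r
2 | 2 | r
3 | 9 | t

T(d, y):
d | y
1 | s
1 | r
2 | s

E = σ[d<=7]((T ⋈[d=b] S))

σ filters on d, owned by the left side.
E' = (σ[d<=7](T) ⋈[d=b] S)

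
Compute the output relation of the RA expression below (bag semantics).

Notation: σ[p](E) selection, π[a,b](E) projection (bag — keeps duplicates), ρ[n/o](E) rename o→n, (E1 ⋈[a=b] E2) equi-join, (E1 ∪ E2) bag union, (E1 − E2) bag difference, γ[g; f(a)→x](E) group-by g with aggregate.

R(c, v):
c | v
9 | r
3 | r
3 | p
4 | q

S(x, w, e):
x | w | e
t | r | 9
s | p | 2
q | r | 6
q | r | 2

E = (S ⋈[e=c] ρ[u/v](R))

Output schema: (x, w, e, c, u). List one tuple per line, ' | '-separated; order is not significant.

Row counts bottom-up:
  S → 4
  R → 4
  ρ[u/v](R) → 4
  (S ⋈[e=c] ρ[u/v](R)) → 1

== RESULT ==
x | w | e | c | u
t | r | 9 | 9 | r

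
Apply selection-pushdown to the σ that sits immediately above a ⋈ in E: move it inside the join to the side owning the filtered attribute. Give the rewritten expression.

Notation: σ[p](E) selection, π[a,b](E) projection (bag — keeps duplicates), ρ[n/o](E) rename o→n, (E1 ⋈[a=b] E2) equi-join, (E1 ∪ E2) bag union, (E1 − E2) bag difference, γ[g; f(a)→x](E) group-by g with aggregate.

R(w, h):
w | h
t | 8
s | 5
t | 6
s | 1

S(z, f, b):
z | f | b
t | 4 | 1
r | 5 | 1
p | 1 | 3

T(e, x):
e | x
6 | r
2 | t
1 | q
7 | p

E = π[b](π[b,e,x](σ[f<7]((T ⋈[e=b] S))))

σ filters on f, owned by the right side.
E' = π[b](π[b,e,x]((T ⋈[e=b] σ[f<7](S))))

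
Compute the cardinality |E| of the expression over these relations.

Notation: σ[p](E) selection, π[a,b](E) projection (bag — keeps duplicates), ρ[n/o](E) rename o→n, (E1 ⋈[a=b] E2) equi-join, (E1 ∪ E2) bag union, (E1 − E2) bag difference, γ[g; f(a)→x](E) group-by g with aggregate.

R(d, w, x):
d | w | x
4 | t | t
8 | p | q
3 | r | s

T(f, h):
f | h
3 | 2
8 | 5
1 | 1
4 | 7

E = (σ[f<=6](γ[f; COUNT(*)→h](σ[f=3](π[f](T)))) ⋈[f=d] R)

Per-node cardinality:
  T → 4
  π[f](T) → 4
  σ[f=3](π[f](T)) → 1
  γ[f; COUNT(*)→h](σ[f=3](π[f](T))) → 1
  σ[f<=6](γ[f; COUNT(*)→h](σ[f=3](π[f](T)))) → 1
  R → 3
  (σ[f<=6](γ[f; COUNT(*)→h](σ[f=3](π[f](T)))) ⋈[f=d] R) → 1

|E| = 1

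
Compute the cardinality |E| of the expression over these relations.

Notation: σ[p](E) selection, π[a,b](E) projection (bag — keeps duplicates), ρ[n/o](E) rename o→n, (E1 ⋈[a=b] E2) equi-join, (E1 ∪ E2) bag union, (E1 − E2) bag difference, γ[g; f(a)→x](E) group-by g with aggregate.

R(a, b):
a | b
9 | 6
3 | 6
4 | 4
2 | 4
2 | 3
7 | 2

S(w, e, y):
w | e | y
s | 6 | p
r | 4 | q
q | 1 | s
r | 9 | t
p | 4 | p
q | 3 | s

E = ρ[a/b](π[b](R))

Row counts bottom-up:
  R → 6
  π[b](R) → 6
  ρ[a/b](π[b](R)) → 6

|E| = 6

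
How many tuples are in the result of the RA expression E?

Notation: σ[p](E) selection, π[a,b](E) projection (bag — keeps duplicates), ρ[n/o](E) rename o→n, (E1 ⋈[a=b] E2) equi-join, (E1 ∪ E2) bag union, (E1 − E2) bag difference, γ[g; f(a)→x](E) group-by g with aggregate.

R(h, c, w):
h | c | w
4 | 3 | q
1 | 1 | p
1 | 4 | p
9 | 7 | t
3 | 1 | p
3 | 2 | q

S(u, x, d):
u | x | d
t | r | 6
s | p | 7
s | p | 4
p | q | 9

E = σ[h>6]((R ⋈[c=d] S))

Subexpression sizes:
  R → 6
  S → 4
  (R ⋈[c=d] S) → 2
  σ[h>6]((R ⋈[c=d] S)) → 1

|E| = 1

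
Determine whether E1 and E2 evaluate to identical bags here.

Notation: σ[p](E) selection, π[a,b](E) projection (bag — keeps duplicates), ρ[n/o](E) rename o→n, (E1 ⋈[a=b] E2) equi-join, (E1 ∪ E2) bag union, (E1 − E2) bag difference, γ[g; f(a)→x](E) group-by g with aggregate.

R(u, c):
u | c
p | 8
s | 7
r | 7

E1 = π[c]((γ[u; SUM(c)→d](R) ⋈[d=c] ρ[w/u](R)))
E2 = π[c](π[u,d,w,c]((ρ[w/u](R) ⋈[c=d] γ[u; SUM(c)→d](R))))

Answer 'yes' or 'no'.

E1 per-node cardinality:
  R → 3
  γ[u; SUM(c)→d](R) → 3
  R → 3
  ρ[w/u](R) → 3
  (γ[u; SUM(c)→d](R) ⋈[d=c] ρ[w/u](R)) → 5
  π[c]((γ[u; SUM(c)→d](R) ⋈[d=c] ρ[w/u](R))) → 5
E2 per-node cardinality:
  R → 3
  ρ[w/u](R) → 3
  R → 3
  γ[u; SUM(c)→d](R) → 3
  (ρ[w/u](R) ⋈[c=d] γ[u; SUM(c)→d](R)) → 5
  π[u,d,w,c]((ρ[w/u](R) ⋈[c=d] γ[u; SUM(c)→d](R))) → 5
  π[c](π[u,d,w,c]((ρ[w/u](R) ⋈[c=d] γ[u; SUM(c)→d](R)))) → 5

E1 and E2 produce the same multiset:
c
7
7
7
7
8

yes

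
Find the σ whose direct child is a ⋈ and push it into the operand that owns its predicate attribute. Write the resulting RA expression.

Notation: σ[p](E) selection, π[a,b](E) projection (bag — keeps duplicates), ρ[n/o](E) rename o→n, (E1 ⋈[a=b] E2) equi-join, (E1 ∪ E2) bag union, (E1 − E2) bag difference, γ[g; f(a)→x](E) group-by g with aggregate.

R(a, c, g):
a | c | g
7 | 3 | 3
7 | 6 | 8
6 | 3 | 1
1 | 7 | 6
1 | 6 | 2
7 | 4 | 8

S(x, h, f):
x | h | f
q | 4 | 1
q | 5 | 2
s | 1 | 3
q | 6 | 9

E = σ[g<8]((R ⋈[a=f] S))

σ filters on g, owned by the left side.
E' = (σ[g<8](R) ⋈[a=f] S)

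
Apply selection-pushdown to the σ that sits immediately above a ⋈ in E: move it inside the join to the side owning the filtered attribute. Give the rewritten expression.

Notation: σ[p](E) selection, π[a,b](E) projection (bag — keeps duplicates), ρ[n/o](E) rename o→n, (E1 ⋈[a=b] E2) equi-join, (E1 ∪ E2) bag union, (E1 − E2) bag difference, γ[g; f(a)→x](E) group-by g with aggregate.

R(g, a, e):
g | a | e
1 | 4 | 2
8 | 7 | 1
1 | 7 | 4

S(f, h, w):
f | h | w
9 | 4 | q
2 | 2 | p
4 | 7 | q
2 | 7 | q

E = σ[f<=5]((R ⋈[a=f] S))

σ filters on f, owned by the right side.
E' = (R ⋈[a=f] σ[f<=5](S))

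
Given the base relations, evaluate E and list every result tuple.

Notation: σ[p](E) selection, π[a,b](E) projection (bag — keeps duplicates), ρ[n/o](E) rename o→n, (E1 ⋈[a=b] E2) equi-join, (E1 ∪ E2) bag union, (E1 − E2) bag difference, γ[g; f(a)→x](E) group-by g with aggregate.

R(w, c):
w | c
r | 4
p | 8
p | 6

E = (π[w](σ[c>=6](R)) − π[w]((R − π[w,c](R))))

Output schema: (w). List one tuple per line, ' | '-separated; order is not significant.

Subexpression sizes:
  R → 3
  σ[c>=6](R) → 2
  π[w](σ[c>=6](R)) → 2
  R → 3
  R → 3
  π[w,c](R) → 3
  (R − π[w,c](R)) → 0
  π[w]((R − π[w,c](R))) → 0
  (π[w](σ[c>=6](R)) − π[w]((R − π[w,c](R)))) → 2

== RESULT ==
w
p
p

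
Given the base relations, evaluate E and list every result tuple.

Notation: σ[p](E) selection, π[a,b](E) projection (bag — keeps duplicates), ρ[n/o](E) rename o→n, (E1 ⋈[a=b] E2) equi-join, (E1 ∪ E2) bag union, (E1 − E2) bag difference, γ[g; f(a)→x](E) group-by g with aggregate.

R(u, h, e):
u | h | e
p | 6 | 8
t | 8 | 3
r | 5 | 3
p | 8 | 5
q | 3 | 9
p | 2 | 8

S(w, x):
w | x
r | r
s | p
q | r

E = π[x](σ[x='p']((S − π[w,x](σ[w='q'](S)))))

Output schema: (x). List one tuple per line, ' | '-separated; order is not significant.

Subexpression sizes:
  S → 3
  S → 3
  σ[w='q'](S) → 1
  π[w,x](σ[w='q'](S)) → 1
  (S − π[w,x](σ[w='q'](S))) → 2
  σ[x='p']((S − π[w,x](σ[w='q'](S)))) → 1
  π[x](σ[x='p']((S − π[w,x](σ[w='q'](S))))) → 1

== RESULT ==
x
p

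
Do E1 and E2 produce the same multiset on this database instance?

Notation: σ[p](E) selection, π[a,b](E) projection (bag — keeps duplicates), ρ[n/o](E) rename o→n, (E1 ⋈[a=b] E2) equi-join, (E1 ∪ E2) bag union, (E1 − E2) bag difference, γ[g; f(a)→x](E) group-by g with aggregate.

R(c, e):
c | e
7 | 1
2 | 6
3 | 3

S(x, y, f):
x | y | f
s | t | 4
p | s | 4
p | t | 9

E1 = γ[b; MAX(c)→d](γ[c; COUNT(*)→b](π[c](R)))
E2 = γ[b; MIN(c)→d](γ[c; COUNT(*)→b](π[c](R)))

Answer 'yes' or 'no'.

E1 stepwise |·|:
  R → 3
  π[c](R) → 3
  γ[c; COUNT(*)→b](π[c](R)) → 3
  γ[b; MAX(c)→d](γ[c; COUNT(*)→b](π[c](R))) → 1
E2 stepwise |·|:
  R → 3
  π[c](R) → 3
  γ[c; COUNT(*)→b](π[c](R)) → 3
  γ[b; MIN(c)→d](γ[c; COUNT(*)→b](π[c](R))) → 1

E1 result:
b | d
1 | 7
E2 result:
b | d
1 | 2
Witness: (1, 7) appears 1× in E1 but 0× in E2.

no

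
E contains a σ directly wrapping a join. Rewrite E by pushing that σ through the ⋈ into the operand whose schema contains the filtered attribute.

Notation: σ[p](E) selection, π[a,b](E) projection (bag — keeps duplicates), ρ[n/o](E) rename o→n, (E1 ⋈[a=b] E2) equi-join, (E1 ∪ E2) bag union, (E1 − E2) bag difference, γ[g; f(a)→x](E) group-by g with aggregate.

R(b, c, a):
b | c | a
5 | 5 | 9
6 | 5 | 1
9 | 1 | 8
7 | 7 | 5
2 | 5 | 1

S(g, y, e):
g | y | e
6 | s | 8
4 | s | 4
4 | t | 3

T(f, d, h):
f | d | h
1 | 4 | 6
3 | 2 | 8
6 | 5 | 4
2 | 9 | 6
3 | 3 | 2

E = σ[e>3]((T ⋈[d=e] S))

σ filters on e, owned by the right side.
E' = (T ⋈[d=e] σ[e>3](S))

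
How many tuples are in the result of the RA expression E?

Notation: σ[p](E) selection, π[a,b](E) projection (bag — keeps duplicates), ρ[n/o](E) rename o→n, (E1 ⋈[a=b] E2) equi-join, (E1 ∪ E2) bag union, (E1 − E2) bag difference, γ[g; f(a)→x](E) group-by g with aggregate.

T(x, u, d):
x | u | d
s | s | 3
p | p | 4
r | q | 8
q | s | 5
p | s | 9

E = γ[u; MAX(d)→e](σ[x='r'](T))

Subexpression sizes:
  T → 5
  σ[x='r'](T) → 1
  γ[u; MAX(d)→e](σ[x='r'](T)) → 1

|E| = 1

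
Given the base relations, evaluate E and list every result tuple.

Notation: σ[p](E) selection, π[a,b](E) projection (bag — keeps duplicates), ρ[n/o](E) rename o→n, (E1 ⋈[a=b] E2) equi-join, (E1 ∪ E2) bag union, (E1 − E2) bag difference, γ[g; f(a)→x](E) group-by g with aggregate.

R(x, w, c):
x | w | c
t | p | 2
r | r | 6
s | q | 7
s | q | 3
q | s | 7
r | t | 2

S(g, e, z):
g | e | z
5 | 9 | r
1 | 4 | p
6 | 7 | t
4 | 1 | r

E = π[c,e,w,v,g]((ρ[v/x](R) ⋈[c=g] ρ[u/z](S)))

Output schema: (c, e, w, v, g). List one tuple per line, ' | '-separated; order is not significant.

Stepwise |·|:
  R → 6
  ρ[v/x](R) → 6
  S → 4
  ρ[u/z](S) → 4
  (ρ[v/x](R) ⋈[c=g] ρ[u/z](S)) → 1
  π[c,e,w,v,g]((ρ[v/x](R) ⋈[c=g] ρ[u/z](S))) → 1

== RESULT ==
c | e | w | v | g
6 | 7 | r | r | 6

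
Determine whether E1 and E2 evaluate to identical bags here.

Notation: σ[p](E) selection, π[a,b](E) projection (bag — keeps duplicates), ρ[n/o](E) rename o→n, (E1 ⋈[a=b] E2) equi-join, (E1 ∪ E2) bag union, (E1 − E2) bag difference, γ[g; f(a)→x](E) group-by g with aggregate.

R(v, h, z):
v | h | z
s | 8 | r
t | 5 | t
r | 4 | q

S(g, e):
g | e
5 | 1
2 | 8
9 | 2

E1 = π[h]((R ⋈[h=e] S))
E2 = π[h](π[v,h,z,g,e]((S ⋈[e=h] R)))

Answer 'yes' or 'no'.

E1 subexpression sizes:
  R → 3
  S → 3
  (R ⋈[h=e] S) → 1
  π[h]((R ⋈[h=e] S)) → 1
E2 subexpression sizes:
  S → 3
  R → 3
  (S ⋈[e=h] R) → 1
  π[v,h,z,g,e]((S ⋈[e=h] R)) → 1
  π[h](π[v,h,z,g,e]((S ⋈[e=h] R))) → 1

E1 and E2 produce the same multiset:
h
8

yes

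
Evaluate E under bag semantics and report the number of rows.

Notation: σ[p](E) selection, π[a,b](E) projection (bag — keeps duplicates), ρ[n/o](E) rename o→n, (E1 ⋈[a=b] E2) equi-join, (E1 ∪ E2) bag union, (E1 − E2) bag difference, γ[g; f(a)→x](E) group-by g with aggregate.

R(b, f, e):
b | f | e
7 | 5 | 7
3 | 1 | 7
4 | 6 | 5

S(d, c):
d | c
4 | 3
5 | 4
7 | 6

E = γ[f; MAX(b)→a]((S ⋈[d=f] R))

Per-node cardinality:
  S → 3
  R → 3
  (S ⋈[d=f] R) → 1
  γ[f; MAX(b)→a]((S ⋈[d=f] R)) → 1

|E| = 1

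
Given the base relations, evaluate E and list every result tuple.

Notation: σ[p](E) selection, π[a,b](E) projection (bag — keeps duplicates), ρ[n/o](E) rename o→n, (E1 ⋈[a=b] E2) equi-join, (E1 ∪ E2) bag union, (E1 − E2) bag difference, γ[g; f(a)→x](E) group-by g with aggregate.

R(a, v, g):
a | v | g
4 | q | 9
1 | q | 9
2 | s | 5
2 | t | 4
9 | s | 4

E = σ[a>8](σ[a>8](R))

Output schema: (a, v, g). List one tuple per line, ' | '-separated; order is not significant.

Per-node cardinality:
  R → 5
  σ[a>8](R) → 1
  σ[a>8](σ[a>8](R)) → 1

== RESULT ==
a | v | g
9 | s | 4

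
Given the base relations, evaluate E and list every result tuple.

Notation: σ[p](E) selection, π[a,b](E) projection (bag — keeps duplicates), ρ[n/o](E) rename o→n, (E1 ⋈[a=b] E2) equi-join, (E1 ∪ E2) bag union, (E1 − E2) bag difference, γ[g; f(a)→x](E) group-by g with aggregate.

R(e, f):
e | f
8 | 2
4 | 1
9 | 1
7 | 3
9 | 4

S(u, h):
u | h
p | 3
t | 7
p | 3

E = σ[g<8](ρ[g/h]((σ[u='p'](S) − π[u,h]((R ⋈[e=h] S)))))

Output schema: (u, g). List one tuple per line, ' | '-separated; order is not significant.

Per-node cardinality:
  S → 3
  σ[u='p'](S) → 2
  R → 5
  S → 3
  (R ⋈[e=h] S) → 1
  π[u,h]((R ⋈[e=h] S)) → 1
  (σ[u='p'](S) − π[u,h]((R ⋈[e=h] S))) → 2
  ρ[g/h]((σ[u='p'](S) − π[u,h]((R ⋈[e=h] S)))) → 2
  σ[g<8](ρ[g/h]((σ[u='p'](S) − π[u,h]((R ⋈[e=h] S))))) → 2

== RESULT ==
u | g
p | 3
p | 3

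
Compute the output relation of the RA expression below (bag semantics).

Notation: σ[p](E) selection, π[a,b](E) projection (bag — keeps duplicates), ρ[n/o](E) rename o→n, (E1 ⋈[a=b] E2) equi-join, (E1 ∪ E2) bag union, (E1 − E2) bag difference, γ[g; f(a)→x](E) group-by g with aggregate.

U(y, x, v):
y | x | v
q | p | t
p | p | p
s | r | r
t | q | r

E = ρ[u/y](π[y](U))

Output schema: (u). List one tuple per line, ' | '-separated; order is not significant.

Subexpression sizes:
  U → 4
  π[y](U) → 4
  ρ[u/y](π[y](U)) → 4

== RESULT ==
u
p
q
s
t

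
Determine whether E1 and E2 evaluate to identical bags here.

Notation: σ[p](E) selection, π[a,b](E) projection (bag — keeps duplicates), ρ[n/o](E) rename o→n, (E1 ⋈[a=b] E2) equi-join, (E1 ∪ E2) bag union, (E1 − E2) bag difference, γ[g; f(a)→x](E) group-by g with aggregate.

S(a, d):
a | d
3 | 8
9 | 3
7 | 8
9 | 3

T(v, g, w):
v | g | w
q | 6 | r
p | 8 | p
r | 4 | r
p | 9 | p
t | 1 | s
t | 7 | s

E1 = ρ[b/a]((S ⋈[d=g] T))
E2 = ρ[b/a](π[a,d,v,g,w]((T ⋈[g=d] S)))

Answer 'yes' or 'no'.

E1 stepwise |·|:
  S → 4
  T → 6
  (S ⋈[d=g] T) → 2
  ρ[b/a]((S ⋈[d=g] T)) → 2
E2 stepwise |·|:
  T → 6
  S → 4
  (T ⋈[g=d] S) → 2
  π[a,d,v,g,w]((T ⋈[g=d] S)) → 2
  ρ[b/a](π[a,d,v,g,w]((T ⋈[g=d] S))) → 2

E1 and E2 produce the same multiset:
b | d | v | g | w
3 | 8 | p | 8 | p
7 | 8 | p | 8 | p

yes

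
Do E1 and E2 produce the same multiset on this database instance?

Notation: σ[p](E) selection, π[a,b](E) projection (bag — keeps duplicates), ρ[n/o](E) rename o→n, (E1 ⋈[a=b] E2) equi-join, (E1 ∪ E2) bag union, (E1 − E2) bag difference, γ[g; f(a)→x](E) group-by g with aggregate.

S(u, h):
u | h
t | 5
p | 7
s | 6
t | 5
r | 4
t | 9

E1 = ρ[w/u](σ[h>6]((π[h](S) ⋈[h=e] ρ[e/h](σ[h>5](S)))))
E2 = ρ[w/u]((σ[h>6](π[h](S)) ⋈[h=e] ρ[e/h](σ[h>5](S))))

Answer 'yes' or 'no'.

E1 subexpression sizes:
  S → 6
  π[h](S) → 6
  S → 6
  σ[h>5](S) → 3
  ρ[e/h](σ[h>5](S)) → 3
  (π[h](S) ⋈[h=e] ρ[e/h](σ[h>5](S))) → 3
  σ[h>6]((π[h](S) ⋈[h=e] ρ[e/h](σ[h>5](S)))) → 2
  ρ[w/u](σ[h>6]((π[h](S) ⋈[h=e] ρ[e/h](σ[h>5](S))))) → 2
E2 subexpression sizes:
  S → 6
  π[h](S) → 6
  σ[h>6](π[h](S)) → 2
  S → 6
  σ[h>5](S) → 3
  ρ[e/h](σ[h>5](S)) → 3
  (σ[h>6](π[h](S)) ⋈[h=e] ρ[e/h](σ[h>5](S))) → 2
  ρ[w/u]((σ[h>6](π[h](S)) ⋈[h=e] ρ[e/h](σ[h>5](S)))) → 2

E1 and E2 produce the same multiset:
h | w | e
7 | p | 7
9 | t | 9

yes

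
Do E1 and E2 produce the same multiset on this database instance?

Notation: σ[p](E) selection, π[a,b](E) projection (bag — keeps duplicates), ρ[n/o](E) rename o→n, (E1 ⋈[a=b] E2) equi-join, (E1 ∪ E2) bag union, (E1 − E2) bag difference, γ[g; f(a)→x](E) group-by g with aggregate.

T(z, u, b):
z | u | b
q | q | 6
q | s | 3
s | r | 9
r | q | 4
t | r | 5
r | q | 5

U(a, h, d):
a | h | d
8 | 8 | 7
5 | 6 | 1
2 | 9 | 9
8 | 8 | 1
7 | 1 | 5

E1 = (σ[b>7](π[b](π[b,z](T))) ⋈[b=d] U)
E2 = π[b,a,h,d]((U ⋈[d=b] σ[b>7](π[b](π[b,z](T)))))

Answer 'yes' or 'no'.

E1 subexpression sizes:
  T → 6
  π[b,z](T) → 6
  π[b](π[b,z](T)) → 6
  σ[b>7](π[b](π[b,z](T))) → 1
  U → 5
  (σ[b>7](π[b](π[b,z](T))) ⋈[b=d] U) → 1
E2 subexpression sizes:
  U → 5
  T → 6
  π[b,z](T) → 6
  π[b](π[b,z](T)) → 6
  σ[b>7](π[b](π[b,z](T))) → 1
  (U ⋈[d=b] σ[b>7](π[b](π[b,z](T)))) → 1
  π[b,a,h,d]((U ⋈[d=b] σ[b>7](π[b](π[b,z](T))))) → 1

E1 and E2 produce the same multiset:
b | a | h | d
9 | 2 | 9 | 9

yes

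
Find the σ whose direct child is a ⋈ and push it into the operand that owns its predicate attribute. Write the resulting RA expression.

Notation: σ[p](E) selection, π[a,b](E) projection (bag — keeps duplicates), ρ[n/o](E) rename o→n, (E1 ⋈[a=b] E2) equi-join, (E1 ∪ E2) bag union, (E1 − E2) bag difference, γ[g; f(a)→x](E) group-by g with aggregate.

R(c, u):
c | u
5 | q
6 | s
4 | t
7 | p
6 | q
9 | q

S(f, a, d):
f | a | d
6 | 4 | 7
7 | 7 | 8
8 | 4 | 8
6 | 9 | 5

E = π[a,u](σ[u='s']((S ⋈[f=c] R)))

σ filters on u, owned by the right side.
E' = π[a,u]((S ⋈[f=c] σ[u='s'](R)))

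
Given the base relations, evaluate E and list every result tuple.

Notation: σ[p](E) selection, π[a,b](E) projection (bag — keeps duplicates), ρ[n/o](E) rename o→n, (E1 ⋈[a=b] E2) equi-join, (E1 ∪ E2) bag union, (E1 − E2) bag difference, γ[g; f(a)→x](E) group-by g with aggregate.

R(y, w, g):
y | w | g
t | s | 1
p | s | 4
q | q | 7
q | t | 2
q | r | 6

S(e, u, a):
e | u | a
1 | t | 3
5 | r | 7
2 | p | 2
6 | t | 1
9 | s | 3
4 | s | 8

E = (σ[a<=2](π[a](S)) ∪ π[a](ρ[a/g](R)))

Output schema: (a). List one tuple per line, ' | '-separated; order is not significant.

Stepwise |·|:
  S → 6
  π[a](S) → 6
  σ[a<=2](π[a](S)) → 2
  R → 5
  ρ[a/g](R) → 5
  π[a](ρ[a/g](R)) → 5
  (σ[a<=2](π[a](S)) ∪ π[a](ρ[a/g](R))) → 7

== RESULT ==
a
1
1
2
2
4
6
7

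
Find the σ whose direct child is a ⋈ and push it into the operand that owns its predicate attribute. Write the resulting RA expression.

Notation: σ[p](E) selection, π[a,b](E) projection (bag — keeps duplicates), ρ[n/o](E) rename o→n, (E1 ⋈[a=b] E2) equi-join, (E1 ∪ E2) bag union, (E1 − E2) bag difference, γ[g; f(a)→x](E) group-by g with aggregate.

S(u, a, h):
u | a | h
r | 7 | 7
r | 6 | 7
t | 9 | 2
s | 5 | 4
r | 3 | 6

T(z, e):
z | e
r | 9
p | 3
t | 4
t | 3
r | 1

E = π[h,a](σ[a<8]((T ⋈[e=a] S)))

σ filters on a, owned by the right side.
E' = π[h,a]((T ⋈[e=a] σ[a<8](S)))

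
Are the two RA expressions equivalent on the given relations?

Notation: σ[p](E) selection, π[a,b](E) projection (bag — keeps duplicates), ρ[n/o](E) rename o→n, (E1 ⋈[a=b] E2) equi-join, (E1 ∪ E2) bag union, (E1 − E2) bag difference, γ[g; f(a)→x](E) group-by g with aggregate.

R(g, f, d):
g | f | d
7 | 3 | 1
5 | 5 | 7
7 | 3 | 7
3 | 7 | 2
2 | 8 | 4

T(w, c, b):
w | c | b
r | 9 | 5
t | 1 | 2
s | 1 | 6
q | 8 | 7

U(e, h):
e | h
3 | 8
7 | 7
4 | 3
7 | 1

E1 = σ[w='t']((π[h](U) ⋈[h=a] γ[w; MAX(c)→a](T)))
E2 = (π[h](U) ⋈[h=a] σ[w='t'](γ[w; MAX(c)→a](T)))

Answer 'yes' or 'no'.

E1 subexpression sizes:
  U → 4
  π[h](U) → 4
  T → 4
  γ[w; MAX(c)→a](T) → 4
  (π[h](U) ⋈[h=a] γ[w; MAX(c)→a](T)) → 3
  σ[w='t']((π[h](U) ⋈[h=a] γ[w; MAX(c)→a](T))) → 1
E2 subexpression sizes:
  U → 4
  π[h](U) → 4
  T → 4
  γ[w; MAX(c)→a](T) → 4
  σ[w='t'](γ[w; MAX(c)→a](T)) → 1
  (π[h](U) ⋈[h=a] σ[w='t'](γ[w; MAX(c)→a](T))) → 1

E1 and E2 produce the same multiset:
h | w | a
1 | t | 1

yes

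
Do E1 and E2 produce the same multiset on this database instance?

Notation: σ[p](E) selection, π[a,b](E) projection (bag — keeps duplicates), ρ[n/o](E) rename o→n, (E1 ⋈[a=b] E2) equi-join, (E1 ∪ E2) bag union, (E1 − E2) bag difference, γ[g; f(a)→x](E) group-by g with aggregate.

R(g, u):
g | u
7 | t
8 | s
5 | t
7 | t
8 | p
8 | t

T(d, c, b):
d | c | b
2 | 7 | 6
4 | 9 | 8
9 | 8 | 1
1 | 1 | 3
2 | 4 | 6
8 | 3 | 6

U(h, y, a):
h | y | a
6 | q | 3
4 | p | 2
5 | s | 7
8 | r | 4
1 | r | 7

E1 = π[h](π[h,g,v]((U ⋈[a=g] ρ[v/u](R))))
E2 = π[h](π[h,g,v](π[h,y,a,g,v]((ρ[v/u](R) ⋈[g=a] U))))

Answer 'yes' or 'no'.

E1 subexpression sizes:
  U → 5
  R → 6
  ρ[v/u](R) → 6
  (U ⋈[a=g] ρ[v/u](R)) → 4
  π[h,g,v]((U ⋈[a=g] ρ[v/u](R))) → 4
  π[h](π[h,g,v]((U ⋈[a=g] ρ[v/u](R)))) → 4
E2 subexpression sizes:
  R → 6
  ρ[v/u](R) → 6
  U → 5
  (ρ[v/u](R) ⋈[g=a] U) → 4
  π[h,y,a,g,v]((ρ[v/u](R) ⋈[g=a] U)) → 4
  π[h,g,v](π[h,y,a,g,v]((ρ[v/u](R) ⋈[g=a] U))) → 4
  π[h](π[h,g,v](π[h,y,a,g,v]((ρ[v/u](R) ⋈[g=a] U)))) → 4

E1 and E2 produce the same multiset:
h
1
1
5
5

yes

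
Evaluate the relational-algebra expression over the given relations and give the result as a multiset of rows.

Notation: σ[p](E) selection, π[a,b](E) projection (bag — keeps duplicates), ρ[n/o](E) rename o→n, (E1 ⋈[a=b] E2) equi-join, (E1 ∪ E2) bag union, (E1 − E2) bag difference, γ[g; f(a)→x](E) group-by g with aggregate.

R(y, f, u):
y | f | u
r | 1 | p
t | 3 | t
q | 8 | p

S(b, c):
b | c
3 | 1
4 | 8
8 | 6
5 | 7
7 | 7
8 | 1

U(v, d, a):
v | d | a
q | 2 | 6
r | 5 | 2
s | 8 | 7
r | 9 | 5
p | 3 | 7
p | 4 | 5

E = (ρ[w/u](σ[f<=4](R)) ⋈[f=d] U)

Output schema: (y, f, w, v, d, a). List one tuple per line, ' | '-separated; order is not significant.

Subexpression sizes:
  R → 3
  σ[f<=4](R) → 2
  ρ[w/u](σ[f<=4](R)) → 2
  U → 6
  (ρ[w/u](σ[f<=4](R)) ⋈[f=d] U) → 1

== RESULT ==
y | f | w | v | d | a
t | 3 | t | p | 3 | 7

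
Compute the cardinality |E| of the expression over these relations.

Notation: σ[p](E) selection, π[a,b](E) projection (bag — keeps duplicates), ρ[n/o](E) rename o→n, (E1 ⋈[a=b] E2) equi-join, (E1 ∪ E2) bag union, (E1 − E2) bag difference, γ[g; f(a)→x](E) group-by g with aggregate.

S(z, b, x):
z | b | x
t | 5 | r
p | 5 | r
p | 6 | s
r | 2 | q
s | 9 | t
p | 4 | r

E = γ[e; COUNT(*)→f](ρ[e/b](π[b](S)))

Subexpression sizes:
  S → 6
  π[b](S) → 6
  ρ[e/b](π[b](S)) → 6
  γ[e; COUNT(*)→f](ρ[e/b](π[b](S))) → 5

|E| = 5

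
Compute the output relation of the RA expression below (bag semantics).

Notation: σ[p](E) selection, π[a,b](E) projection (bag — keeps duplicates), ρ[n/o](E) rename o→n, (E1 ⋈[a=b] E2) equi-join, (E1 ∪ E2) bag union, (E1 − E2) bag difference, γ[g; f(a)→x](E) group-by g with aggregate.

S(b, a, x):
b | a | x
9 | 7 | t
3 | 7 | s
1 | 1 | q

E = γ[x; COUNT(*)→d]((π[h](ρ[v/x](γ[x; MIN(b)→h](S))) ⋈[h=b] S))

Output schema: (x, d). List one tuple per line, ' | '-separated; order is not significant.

Stepwise |·|:
  S → 3
  γ[x; MIN(b)→h](S) → 3
  ρ[v/x](γ[x; MIN(b)→h](S)) → 3
  π[h](ρ[v/x](γ[x; MIN(b)→h](S))) → 3
  S → 3
  (π[h](ρ[v/x](γ[x; MIN(b)→h](S))) ⋈[h=b] S) → 3
  γ[x; COUNT(*)→d]((π[h](ρ[v/x](γ[x; MIN(b)→h](S))) ⋈[h=b] S)) → 3

== RESULT ==
x | d
q | 1
s | 1
t | 1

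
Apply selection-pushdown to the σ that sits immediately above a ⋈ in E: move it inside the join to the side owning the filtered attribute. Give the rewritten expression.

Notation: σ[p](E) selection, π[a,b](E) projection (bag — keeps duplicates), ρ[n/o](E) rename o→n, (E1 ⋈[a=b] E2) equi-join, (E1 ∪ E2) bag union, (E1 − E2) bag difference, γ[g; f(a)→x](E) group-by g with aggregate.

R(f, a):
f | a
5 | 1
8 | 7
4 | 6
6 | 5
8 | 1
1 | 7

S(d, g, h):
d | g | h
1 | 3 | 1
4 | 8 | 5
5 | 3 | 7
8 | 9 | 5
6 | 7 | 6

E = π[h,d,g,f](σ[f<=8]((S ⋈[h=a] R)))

σ filters on f, owned by the right side.
E' = π[h,d,g,f]((S ⋈[h=a] σ[f<=8](R)))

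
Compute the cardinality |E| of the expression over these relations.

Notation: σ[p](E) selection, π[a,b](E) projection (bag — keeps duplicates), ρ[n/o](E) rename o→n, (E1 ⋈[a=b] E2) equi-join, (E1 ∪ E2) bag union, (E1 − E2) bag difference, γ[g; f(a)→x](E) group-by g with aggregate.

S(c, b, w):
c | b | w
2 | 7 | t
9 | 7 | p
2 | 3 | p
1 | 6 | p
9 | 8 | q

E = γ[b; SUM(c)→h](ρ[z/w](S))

Stepwise |·|:
  S → 5
  ρ[z/w](S) → 5
  γ[b; SUM(c)→h](ρ[z/w](S)) → 4

|E| = 4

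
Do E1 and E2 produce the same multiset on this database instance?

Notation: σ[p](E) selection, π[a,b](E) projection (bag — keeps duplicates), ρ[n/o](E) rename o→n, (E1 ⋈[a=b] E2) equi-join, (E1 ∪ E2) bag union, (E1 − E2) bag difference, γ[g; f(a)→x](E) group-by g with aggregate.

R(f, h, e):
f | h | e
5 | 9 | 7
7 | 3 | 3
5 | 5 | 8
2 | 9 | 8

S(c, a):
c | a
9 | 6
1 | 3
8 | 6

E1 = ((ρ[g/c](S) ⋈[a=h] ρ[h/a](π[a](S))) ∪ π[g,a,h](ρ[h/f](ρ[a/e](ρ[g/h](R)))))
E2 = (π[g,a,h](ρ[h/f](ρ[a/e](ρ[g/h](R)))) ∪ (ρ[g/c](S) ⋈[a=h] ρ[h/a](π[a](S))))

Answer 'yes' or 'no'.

E1 stepwise |·|:
  S → 3
  ρ[g/c](S) → 3
  S → 3
  π[a](S) → 3
  ρ[h/a](π[a](S)) → 3
  (ρ[g/c](S) ⋈[a=h] ρ[h/a](π[a](S))) → 5
  R → 4
  ρ[g/h](R) → 4
  ρ[a/e](ρ[g/h](R)) → 4
  ρ[h/f](ρ[a/e](ρ[g/h](R))) → 4
  π[g,a,h](ρ[h/f](ρ[a/e](ρ[g/h](R)))) → 4
  ((ρ[g/c](S) ⋈[a=h] ρ[h/a](π[a](S))) ∪ π[g,a,h](ρ[h/f](ρ[a/e](ρ[g/h](R))))) → 9
E2 stepwise |·|:
  R → 4
  ρ[g/h](R) → 4
  ρ[a/e](ρ[g/h](R)) → 4
  ρ[h/f](ρ[a/e](ρ[g/h](R))) → 4
  π[g,a,h](ρ[h/f](ρ[a/e](ρ[g/h](R)))) → 4
  S → 3
  ρ[g/c](S) → 3
  S → 3
  π[a](S) → 3
  ρ[h/a](π[a](S)) → 3
  (ρ[g/c](S) ⋈[a=h] ρ[h/a](π[a](S))) → 5
  (π[g,a,h](ρ[h/f](ρ[a/e](ρ[g/h](R)))) ∪ (ρ[g/c](S) ⋈[a=h] ρ[h/a](π[a](S)))) → 9

E1 and E2 produce the same multiset:
g | a | h
1 | 3 | 3
3 | 3 | 7
5 | 8 | 5
8 | 6 | 6
8 | 6 | 6
9 | 6 | 6
9 | 6 | 6
9 | 7 | 5
9 | 8 | 2

yes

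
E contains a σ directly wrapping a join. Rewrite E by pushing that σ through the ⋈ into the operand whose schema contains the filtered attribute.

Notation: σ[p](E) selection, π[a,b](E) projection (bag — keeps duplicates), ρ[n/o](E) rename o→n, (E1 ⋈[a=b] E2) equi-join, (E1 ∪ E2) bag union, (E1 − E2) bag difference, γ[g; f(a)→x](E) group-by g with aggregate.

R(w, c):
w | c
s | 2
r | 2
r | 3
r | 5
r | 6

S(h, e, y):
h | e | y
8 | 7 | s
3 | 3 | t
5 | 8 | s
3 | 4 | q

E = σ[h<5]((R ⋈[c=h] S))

σ filters on h, owned by the right side.
E' = (R ⋈[c=h] σ[h<5](S))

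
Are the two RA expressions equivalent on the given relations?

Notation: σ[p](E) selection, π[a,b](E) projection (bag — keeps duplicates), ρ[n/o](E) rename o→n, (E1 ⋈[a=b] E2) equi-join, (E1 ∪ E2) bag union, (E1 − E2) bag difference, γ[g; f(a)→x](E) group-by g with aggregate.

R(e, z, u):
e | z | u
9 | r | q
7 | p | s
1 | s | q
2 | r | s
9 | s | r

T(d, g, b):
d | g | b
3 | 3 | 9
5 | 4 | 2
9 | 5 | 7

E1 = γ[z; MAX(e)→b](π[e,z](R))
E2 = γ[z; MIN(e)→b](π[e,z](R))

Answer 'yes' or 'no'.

E1 row counts bottom-up:
  R → 5
  π[e,z](R) → 5
  γ[z; MAX(e)→b](π[e,z](R)) → 3
E2 row counts bottom-up:
  R → 5
  π[e,z](R) → 5
  γ[z; MIN(e)→b](π[e,z](R)) → 3

E1 result:
z | b
p | 7
r | 9
s | 9
E2 result:
z | b
p | 7
r | 2
s | 1
Witness: ('s', 9) appears 1× in E1 but 0× in E2.

no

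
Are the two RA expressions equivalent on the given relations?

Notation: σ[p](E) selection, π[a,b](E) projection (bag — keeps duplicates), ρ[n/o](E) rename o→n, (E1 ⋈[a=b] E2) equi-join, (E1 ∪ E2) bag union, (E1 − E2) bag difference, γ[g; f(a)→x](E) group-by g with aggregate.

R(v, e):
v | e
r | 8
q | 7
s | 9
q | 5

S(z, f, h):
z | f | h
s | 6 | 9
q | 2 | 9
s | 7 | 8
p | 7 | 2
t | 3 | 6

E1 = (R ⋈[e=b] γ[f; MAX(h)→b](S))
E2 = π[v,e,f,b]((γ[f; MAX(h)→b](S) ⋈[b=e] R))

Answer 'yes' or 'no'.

E1 per-node cardinality:
  R → 4
  S → 5
  γ[f; MAX(h)→b](S) → 4
  (R ⋈[e=b] γ[f; MAX(h)→b](S)) → 3
E2 per-node cardinality:
  S → 5
  γ[f; MAX(h)→b](S) → 4
  R → 4
  (γ[f; MAX(h)→b](S) ⋈[b=e] R) → 3
  π[v,e,f,b]((γ[f; MAX(h)→b](S) ⋈[b=e] R)) → 3

E1 and E2 produce the same multiset:
v | e | f | b
r | 8 | 7 | 8
s | 9 | 2 | 9
s | 9 | 6 | 9

yes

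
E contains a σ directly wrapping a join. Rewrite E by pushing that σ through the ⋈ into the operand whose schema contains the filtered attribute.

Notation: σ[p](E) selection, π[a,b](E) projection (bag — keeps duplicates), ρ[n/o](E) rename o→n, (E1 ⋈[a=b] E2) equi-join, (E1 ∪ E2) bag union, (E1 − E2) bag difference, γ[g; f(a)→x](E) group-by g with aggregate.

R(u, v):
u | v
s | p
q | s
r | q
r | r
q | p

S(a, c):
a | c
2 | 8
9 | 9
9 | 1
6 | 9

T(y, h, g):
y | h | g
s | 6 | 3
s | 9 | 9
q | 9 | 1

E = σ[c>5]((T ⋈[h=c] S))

σ filters on c, owned by the right side.
E' = (T ⋈[h=c] σ[c>5](S))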